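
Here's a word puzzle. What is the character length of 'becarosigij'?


Spell out 'becarosigij' and number each letter: b(1), e(2), c(3), a(4), r(5), o(6), s(7), i(8), g(9), i(10), j(11). Total: 11 letters.

11


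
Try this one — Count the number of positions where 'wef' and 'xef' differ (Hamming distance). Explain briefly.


Alignment:
Position 1: 'w' vs 'x' = DIFFER
Position 2: 'e' vs 'e' = match
Position 3: 'f' vs 'f' = match
Total differences: 1

1


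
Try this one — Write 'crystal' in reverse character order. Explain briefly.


Reverse 'crystal' character by character: 'latsyrc'.

latsyrc


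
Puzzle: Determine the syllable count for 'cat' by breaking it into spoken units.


Break 'cat' into syllables: cat -> cat = 1 syllable

1 syllable


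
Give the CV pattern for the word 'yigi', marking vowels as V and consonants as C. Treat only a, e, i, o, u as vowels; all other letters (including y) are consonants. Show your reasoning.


Letter mapping: y = C, i = V, g = C, i = V.

CVCV


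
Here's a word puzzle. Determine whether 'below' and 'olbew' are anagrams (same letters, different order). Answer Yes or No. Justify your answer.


Sorted letters of 'below': 'below'
Sorted letters of 'olbew': 'below'
They match.

Yes


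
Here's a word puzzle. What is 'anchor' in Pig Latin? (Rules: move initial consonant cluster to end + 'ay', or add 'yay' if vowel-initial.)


'anchor' starts with a vowel, so add 'yay': 'anchoryay'.

anchoryay


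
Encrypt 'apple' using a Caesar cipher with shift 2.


Shift each letter by 2: a -> c, p -> r, p -> r, l -> n, e -> g. Result: 'crrng'.

crrng


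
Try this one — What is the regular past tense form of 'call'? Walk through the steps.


Apply rule: Add -ed. 'call' becomes 'called'.

called


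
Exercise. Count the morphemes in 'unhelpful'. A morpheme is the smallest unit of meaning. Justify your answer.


Decomposition: un- (prefix) + help (root) + -ful (suffix) = 3 morpheme(s)

3 morphemes


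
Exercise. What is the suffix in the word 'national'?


The word 'national' = 'nation' (root) + '-al' (suffix). The suffix is '-al'.

al


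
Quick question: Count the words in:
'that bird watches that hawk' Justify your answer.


Split into words: that | bird | watches | that | hawk = 5 words.

5


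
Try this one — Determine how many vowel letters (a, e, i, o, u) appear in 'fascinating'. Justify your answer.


Vowels in 'fascinating': a, i, a, i = 4 vowels.

4


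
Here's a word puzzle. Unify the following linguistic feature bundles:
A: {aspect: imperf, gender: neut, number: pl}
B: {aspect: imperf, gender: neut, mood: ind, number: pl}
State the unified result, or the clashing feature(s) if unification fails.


Compare features:
aspect: A=imperf vs B=imperf -> unified: imperf
gender: A=neut vs B=neut -> unified: neut
mood: A=_ vs B=ind -> unified: ind
number: A=pl vs B=pl -> unified: pl
No clashes found.

Unified: {aspect: imperf, gender: neut, mood: ind, number: pl}


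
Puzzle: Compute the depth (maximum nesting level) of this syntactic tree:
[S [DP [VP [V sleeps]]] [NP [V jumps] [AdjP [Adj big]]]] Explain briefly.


Count bracket nesting levels:
'[' at pos 0: depth = 1
'[' at pos 3: depth = 2
'[' at pos 7: depth = 3
'[' at pos 11: depth = 4
'[' at pos 24: depth = 2
'[' at pos 28: depth = 3
'[' at pos 38: depth = 3
'[' at pos 44: depth = 4
Maximum depth reached: 4

4


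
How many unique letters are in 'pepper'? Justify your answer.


Unique letters in 'pepper': {e, p, r} = 3 distinct letters.

3


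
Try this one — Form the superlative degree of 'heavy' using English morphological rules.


Apply superlative formation (consonant + y: change y to i, add -est): 'heavy' -> 'heaviest'.

heaviest


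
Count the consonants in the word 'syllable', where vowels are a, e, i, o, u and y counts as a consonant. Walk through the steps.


Consonants in 'syllable': s, y, l, l, b, l = 6 consonants.

6


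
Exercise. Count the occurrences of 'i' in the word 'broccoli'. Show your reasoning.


Letter 'i' in 'broccoli': found at position(s) 8 = 1 occurrence(s).

1


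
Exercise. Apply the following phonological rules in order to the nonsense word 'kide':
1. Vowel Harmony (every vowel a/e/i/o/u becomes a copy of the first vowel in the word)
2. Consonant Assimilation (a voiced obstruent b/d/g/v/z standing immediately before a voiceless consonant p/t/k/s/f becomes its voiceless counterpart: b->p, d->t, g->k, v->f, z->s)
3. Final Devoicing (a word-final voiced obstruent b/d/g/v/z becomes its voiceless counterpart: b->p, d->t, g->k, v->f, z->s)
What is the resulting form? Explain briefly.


Starting form: 'kide'
Rule 1: Vowel Harmony: all vowels become 'i' (matching first vowel). 'kide' -> 'kidi'
Rule 2: Consonant Assimilation: no voiced obstruent (b/d/g/v/z) stands immediately before a voiceless consonant (p/t/k/s/f). No change.
Rule 3: Final Devoicing: the word ends in the vowel 'i', not a consonant. No change.
Final form: 'kidi'

kidi


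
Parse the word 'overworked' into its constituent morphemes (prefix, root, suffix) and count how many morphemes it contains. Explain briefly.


Step 1: Identify prefix: 'over' (meaning: excessively)
Step 2: Identify root: 'work'
Step 3: Identify suffix(es): 'ed'
Decomposition: over- (prefix: excessively) + work (root) + -ed (suffix: past)
Total morphemes: 3

3 morphemes (over- (prefix: excessively) + work (root) + -ed (suffix: past))


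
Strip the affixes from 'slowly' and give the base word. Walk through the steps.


Remove suffix '-ly' from 'slowly' to get root 'slow'.

slow


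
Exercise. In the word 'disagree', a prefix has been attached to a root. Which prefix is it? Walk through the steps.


The word 'disagree' = 'dis' (prefix) + 'agree' (root). The prefix is 'dis'.

dis


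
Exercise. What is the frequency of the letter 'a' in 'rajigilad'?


Letter 'a' in 'rajigilad': found at position(s) 2, 8 = 2 occurrence(s).

2


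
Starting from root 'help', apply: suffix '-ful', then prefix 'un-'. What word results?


Step 1: Add suffix '-ful' to 'help' = 'helpful'
Step 2: Add prefix 'un-' to 'helpful' = 'unhelpful'

unhelpful


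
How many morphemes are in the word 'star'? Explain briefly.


Decomposition: star (free morpheme) = 1 morpheme(s)

1 morphemes


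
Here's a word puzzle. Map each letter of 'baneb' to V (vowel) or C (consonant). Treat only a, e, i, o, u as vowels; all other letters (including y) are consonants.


Letter mapping: b = C, a = V, n = C, e = V, b = C.

CVCVC


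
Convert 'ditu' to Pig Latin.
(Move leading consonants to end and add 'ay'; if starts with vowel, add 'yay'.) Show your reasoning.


'ditu': move consonant cluster 'd' to end and add 'ay': 'ituday'.

ituday


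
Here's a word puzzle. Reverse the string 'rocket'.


Reverse 'rocket' character by character: 'tekcor'.

tekcor


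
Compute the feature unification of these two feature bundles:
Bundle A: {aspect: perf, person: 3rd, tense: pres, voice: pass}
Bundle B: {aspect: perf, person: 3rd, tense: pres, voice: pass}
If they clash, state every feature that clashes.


Compare features:
aspect: A=perf vs B=perf -> unified: perf
person: A=3rd vs B=3rd -> unified: 3rd
tense: A=pres vs B=pres -> unified: pres
voice: A=pass vs B=pass -> unified: pass
No clashes found.

Unified: {aspect: perf, person: 3rd, tense: pres, voice: pass}


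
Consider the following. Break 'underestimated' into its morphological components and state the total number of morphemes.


Step 1: Identify prefix: 'under' (meaning: beneath/insufficient)
Step 2: Identify root: 'estimate'
Step 3: Identify suffix(es): 'ed'
Decomposition: under- (prefix: beneath/insufficient) + estimate (root) + -ed (suffix: past)
Total morphemes: 3

3 morphemes (under- (prefix: beneath/insufficient) + estimate (root) + -ed (suffix: past))


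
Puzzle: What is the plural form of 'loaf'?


Apply rule: Change -f to -ves. 'loaf' becomes 'loaves'.

loaves


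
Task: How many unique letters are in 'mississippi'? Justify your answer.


Unique letters in 'mississippi': {i, m, p, s} = 4 distinct letters.

4


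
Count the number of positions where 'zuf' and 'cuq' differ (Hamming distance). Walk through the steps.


Alignment:
Position 1: 'z' vs 'c' = DIFFER
Position 2: 'u' vs 'u' = match
Position 3: 'f' vs 'q' = DIFFER
Total differences: 2

2


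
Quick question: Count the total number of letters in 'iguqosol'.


Spell out 'iguqosol' and number each letter: i(1), g(2), u(3), q(4), o(5), s(6), o(7), l(8). Total: 8 letters.

8


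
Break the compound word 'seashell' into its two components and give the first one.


Split 'seashell' into 'sea' + 'shell'. The first part is 'sea'.

sea


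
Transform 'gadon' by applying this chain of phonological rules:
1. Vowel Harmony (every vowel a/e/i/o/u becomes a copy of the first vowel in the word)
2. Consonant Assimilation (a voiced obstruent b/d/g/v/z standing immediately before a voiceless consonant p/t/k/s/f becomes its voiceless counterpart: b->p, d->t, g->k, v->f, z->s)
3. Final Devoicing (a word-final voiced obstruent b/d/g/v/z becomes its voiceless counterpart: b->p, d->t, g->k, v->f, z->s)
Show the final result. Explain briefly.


Starting form: 'gadon'
Rule 1: Vowel Harmony: all vowels become 'a' (matching first vowel). 'gadon' -> 'gadan'
Rule 2: Consonant Assimilation: no voiced obstruent (b/d/g/v/z) stands immediately before a voiceless consonant (p/t/k/s/f). No change.
Rule 3: Final Devoicing: final consonant 'n' is not one of the voiced obstruents b/d/g/v/z. No change.
Final form: 'gadan'

gadan


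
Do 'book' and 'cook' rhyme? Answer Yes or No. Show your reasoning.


Rime (stressed vowel + following sounds) of 'book': -ook = /ʊk/
Rime of 'cook': -ook = /ʊk/
/ʊk/ and /ʊk/ are the same ending sound, so the words rhyme.

Yes


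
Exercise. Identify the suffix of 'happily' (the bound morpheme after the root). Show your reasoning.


The word 'happily' = 'happy' (root) + '-ly' (suffix). The suffix is '-ly'.

ly


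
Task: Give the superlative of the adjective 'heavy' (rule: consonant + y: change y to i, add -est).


Apply superlative formation (consonant + y: change y to i, add -est): 'heavy' -> 'heaviest'.

heaviest


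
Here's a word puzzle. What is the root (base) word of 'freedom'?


Remove suffix '-dom' from 'freedom' to get root 'free'.

free


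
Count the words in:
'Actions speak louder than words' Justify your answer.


Split into words: Actions | speak | louder | than | words = 5 words.

5


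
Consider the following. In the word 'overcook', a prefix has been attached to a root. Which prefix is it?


The word 'overcook' = 'over' (prefix) + 'cook' (root). The prefix is 'over'.

over


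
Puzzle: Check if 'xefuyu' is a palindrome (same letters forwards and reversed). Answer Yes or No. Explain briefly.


Forward: 'xefuyu'
Reversed: 'uyufex'
They differ.

No


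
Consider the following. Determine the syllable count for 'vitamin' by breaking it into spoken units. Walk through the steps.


Break 'vitamin' into syllables: vi-ta-min -> vi | ta | min = 3 syllables

3 syllables


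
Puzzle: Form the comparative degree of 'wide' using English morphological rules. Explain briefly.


Apply comparative formation (ends in e: add -r): 'wide' -> 'wider'.

wider


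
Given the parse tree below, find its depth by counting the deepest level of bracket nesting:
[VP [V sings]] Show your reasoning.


Count bracket nesting levels:
'[' at pos 0: depth = 1
'[' at pos 4: depth = 2
Maximum depth reached: 2

2


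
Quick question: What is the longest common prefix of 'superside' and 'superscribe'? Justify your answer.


Compare from the start: 6 characters match: 'supers'. Mismatch at position 7: 'i' vs 'c'.

supers


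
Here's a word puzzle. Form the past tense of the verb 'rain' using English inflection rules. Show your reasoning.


Apply rule: Add -ed. 'rain' becomes 'rained'.

rained


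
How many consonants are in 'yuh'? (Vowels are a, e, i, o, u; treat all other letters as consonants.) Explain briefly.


Consonants in 'yuh': y, h = 2 consonants.

2


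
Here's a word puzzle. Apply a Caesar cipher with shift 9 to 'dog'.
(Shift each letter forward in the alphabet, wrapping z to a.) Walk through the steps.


Shift each letter by 9: d -> m, o -> x, g -> p. Result: 'mxp'.

mxp


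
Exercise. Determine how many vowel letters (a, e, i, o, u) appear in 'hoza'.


Vowels in 'hoza': o, a = 2 vowels.

2


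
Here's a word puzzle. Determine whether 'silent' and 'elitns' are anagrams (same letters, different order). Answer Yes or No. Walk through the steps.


Sorted letters of 'silent': 'eilnst'
Sorted letters of 'elitns': 'eilnst'
They match.

Yes


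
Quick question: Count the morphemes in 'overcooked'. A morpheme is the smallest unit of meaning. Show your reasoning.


Decomposition: over- (prefix) + cook (root) + -ed (suffix) = 3 morpheme(s)

3 morphemes


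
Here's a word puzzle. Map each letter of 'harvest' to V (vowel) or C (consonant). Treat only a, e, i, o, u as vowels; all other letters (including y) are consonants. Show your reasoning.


Letter mapping: h = C, a = V, r = C, v = C, e = V, s = C, t = C.

CVCCVCC


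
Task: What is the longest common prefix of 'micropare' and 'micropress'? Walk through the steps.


Compare from the start: 6 characters match: 'microp'. Mismatch at position 7: 'a' vs 'r'.

microp


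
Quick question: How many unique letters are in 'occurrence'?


Unique letters in 'occurrence': {c, e, n, o, r, u} = 6 distinct letters.

6


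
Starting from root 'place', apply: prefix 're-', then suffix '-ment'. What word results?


Step 1: Add prefix 're-' to 'place' = 'replace'
Step 2: Add suffix '-ment' to 'replace' = 'replacement'

replacement


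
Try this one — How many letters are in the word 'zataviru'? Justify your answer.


Spell out 'zataviru' and number each letter: z(1), a(2), t(3), a(4), v(5), i(6), r(7), u(8). Total: 8 letters.

8


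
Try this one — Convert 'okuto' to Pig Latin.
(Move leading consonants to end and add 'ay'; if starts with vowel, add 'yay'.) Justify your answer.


'okuto' starts with a vowel, so add 'yay': 'okutoyay'.

okutoyay


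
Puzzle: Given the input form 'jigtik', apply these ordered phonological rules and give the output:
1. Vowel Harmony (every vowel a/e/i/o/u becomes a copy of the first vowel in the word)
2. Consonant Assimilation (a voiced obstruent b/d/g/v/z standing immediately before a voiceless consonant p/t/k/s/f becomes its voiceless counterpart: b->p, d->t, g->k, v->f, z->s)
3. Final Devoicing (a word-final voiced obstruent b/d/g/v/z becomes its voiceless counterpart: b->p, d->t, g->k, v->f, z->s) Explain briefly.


Starting form: 'jigtik'
Rule 1: Vowel Harmony: all vowels already match. No change.
Rule 2: Consonant Assimilation: voiced obstruent before voiceless consonant becomes voiceless ('gt' -> 'kt'). 'jigtik' -> 'jiktik'
Rule 3: Final Devoicing: final consonant 'k' is not one of the voiced obstruents b/d/g/v/z. No change.
Final form: 'jiktik'

jiktik


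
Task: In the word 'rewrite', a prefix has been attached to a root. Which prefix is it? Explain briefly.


The word 'rewrite' = 're' (prefix) + 'write' (root). The prefix is 're'.

re


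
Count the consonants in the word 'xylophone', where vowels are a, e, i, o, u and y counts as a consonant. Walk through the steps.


Consonants in 'xylophone': x, y, l, p, h, n = 6 consonants.

6


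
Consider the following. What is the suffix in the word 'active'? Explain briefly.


The word 'active' = 'act' (root) + '-ive' (suffix). The suffix is '-ive'.

ive


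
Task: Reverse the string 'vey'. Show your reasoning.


Reverse 'vey' character by character: 'yev'.

yev


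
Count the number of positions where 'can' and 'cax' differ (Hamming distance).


Alignment:
Position 1: 'c' vs 'c' = match
Position 2: 'a' vs 'a' = match
Position 3: 'n' vs 'x' = DIFFER
Total differences: 1

1


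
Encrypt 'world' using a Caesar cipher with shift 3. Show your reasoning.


Shift each letter by 3: w -> z, o -> r, r -> u, l -> o, d -> g. Result: 'zruog'.

zruog


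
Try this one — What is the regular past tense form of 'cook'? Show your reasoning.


Apply rule: Add -ed. 'cook' becomes 'cooked'.

cooked


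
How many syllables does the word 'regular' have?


Break 'regular' into syllables: reg-u-lar -> reg | u | lar = 3 syllables

3 syllables


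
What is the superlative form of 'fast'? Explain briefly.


Apply superlative formation (add -est): 'fast' -> 'fastest'.

fastest


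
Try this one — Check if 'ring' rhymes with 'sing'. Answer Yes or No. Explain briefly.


Rime (stressed vowel + following sounds) of 'ring': -ing = /ɪŋ/
Rime of 'sing': -ing = /ɪŋ/
/ɪŋ/ and /ɪŋ/ are the same ending sound, so the words rhyme.

Yes


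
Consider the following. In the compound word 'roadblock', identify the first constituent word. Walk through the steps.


Split 'roadblock' into 'road' + 'block'. The first part is 'road'.

road


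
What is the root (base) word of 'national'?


Remove suffix '-al' from 'national' to get root 'nation'.

nation


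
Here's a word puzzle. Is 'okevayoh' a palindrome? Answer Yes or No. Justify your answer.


Forward: 'okevayoh'
Reversed: 'hoyaveko'
They differ.

No


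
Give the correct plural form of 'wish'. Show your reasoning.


Apply rule: Add -es (sibilant/fricative ending). 'wish' becomes 'wishes'.

wishes


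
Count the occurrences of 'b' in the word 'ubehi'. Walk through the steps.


Letter 'b' in 'ubehi': found at position(s) 2 = 1 occurrence(s).

1


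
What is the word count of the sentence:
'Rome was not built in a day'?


Split into words: Rome | was | not | built | in | a | day = 7 words.

7


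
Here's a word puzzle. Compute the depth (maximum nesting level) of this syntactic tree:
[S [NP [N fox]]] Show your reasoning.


Count bracket nesting levels:
'[' at pos 0: depth = 1
'[' at pos 3: depth = 2
'[' at pos 7: depth = 3
Maximum depth reached: 3

3


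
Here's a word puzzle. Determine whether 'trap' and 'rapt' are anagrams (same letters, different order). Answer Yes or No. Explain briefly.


Sorted letters of 'trap': 'aprt'
Sorted letters of 'rapt': 'aprt'
They match.

Yes


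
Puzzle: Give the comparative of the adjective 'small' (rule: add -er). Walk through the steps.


Apply comparative formation (add -er): 'small' -> 'smaller'.

smaller


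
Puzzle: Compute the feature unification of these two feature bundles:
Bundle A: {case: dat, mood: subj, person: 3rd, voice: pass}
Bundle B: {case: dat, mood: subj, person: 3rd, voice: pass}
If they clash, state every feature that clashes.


Compare features:
case: A=dat vs B=dat -> unified: dat
mood: A=subj vs B=subj -> unified: subj
person: A=3rd vs B=3rd -> unified: 3rd
voice: A=pass vs B=pass -> unified: pass
No clashes found.

Unified: {case: dat, mood: subj, person: 3rd, voice: pass}


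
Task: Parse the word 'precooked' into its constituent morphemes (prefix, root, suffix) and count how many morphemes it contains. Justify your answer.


Step 1: Identify prefix: 'pre' (meaning: before)
Step 2: Identify root: 'cook'
Step 3: Identify suffix(es): 'ed'
Decomposition: pre- (prefix: before) + cook (root) + -ed (suffix: past)
Total morphemes: 3

3 morphemes (pre- (prefix: before) + cook (root) + -ed (suffix: past))


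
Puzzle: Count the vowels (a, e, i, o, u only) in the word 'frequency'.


Vowels in 'frequency': e, u, e = 3 vowels.

3


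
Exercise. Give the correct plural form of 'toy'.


Apply rule: Add -s. 'toy' becomes 'toys'.

toys


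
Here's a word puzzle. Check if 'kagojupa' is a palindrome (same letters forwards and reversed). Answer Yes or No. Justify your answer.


Forward: 'kagojupa'
Reversed: 'apujogak'
They differ.

No


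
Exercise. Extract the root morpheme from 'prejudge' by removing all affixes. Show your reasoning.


Remove prefix 'pre' from 'prejudge' to get root 'judge'.

judge


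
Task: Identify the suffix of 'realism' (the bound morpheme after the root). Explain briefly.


The word 'realism' = 'real' (root) + '-ism' (suffix). The suffix is '-ism'.

ism


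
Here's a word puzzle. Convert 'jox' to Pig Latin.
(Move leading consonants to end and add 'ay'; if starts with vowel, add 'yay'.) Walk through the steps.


'jox': move consonant cluster 'j' to end and add 'ay': 'oxjay'.

oxjay


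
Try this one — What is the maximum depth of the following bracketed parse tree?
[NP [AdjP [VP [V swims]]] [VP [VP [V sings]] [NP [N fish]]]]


Count bracket nesting levels:
'[' at pos 0: depth = 1
'[' at pos 4: depth = 2
'[' at pos 10: depth = 3
'[' at pos 14: depth = 4
'[' at pos 26: depth = 2
'[' at pos 30: depth = 3
'[' at pos 34: depth = 4
'[' at pos 45: depth = 3
'[' at pos 49: depth = 4
Maximum depth reached: 4

4


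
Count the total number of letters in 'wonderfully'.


Spell out 'wonderfully' and number each letter: w(1), o(2), n(3), d(4), e(5), r(6), f(7), u(8), l(9), l(10), y(11). Total: 11 letters.

11


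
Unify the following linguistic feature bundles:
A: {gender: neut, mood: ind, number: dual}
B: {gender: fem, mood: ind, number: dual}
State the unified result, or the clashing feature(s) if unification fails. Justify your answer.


Compare features:
gender: A=neut vs B=fem -> CLASH
mood: A=ind vs B=ind -> unified: ind
number: A=dual vs B=dual -> unified: dual
Clash detected on feature 'gender' (neut vs fem); unification fails.

CLASH on 'gender' (neut vs fem)


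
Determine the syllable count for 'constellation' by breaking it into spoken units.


Break 'constellation' into syllables: con-stel-la-tion -> con | stel | la | tion = 4 syllables

4 syllables


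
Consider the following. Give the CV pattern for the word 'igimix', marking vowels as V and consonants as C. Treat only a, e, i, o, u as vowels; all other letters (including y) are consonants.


Letter mapping: i = V, g = C, i = V, m = C, i = V, x = C.

VCVCVC


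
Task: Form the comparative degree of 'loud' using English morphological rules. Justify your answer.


Apply comparative formation (add -er): 'loud' -> 'louder'.

louder


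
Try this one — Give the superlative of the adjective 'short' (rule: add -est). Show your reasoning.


Apply superlative formation (add -est): 'short' -> 'shortest'.

shortest


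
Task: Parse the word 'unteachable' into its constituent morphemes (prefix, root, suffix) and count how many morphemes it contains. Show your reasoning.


Step 1: Identify prefix: 'un' (meaning: not/reverse)
Step 2: Identify root: 'teach'
Step 3: Identify suffix(es): 'able'
Decomposition: un- (prefix: not/reverse) + teach (root) + -able (suffix: capable of)
Total morphemes: 3

3 morphemes (un- (prefix: not/reverse) + teach (root) + -able (suffix: capable of))


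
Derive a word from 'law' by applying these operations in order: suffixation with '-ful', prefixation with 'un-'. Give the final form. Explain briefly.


Step 1: Add suffix '-ful' to 'law' = 'lawful'
Step 2: Add prefix 'un-' to 'lawful' = 'unlawful'

unlawful


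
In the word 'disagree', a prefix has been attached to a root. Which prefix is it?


The word 'disagree' = 'dis' (prefix) + 'agree' (root). The prefix is 'dis'.

dis


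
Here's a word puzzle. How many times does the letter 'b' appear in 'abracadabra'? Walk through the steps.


Letter 'b' in 'abracadabra': found at position(s) 2, 9 = 2 occurrence(s).

2


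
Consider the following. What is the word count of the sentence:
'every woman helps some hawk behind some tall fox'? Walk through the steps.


Split into words: every | woman | helps | some | hawk | behind | some | tall | fox = 9 words.

9


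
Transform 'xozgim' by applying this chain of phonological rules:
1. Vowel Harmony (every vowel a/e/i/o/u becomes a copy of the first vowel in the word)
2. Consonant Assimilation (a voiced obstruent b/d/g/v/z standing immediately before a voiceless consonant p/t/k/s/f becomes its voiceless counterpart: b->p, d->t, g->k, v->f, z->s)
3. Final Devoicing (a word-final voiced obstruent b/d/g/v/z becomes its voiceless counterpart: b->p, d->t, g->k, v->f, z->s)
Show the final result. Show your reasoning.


Starting form: 'xozgim'
Rule 1: Vowel Harmony: all vowels become 'o' (matching first vowel). 'xozgim' -> 'xozgom'
Rule 2: Consonant Assimilation: no voiced obstruent (b/d/g/v/z) stands immediately before a voiceless consonant (p/t/k/s/f). No change.
Rule 3: Final Devoicing: final consonant 'm' is not one of the voiced obstruents b/d/g/v/z. No change.
Final form: 'xozgom'

xozgom


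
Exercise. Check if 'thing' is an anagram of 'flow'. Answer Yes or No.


Sorted letters of 'thing': 'ghint'
Sorted letters of 'flow': 'flow'
They do not match.

No


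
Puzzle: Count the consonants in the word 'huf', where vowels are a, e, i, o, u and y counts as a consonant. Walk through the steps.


Consonants in 'huf': h, f = 2 consonants.

2


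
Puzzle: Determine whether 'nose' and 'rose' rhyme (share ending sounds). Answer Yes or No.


Rime (stressed vowel + following sounds) of 'nose': -ose = /oʊz/
Rime of 'rose': -ose = /oʊz/
/oʊz/ and /oʊz/ are the same ending sound, so the words rhyme.

Yes


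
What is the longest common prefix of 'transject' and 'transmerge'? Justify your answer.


Compare from the start: 5 characters match: 'trans'. Mismatch at position 6: 'j' vs 'm'.

trans


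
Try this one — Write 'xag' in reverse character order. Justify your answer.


Reverse 'xag' character by character: 'gax'.

gax


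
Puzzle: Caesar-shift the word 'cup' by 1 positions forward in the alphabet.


Shift each letter by 1: c -> d, u -> v, p -> q. Result: 'dvq'.

dvq


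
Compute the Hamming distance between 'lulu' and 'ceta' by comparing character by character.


Alignment:
Position 1: 'l' vs 'c' = DIFFER
Position 2: 'u' vs 'e' = DIFFER
Position 3: 'l' vs 't' = DIFFER
Position 4: 'u' vs 'a' = DIFFER
Total differences: 4

4


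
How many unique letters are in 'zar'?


Unique letters in 'zar': {a, r, z} = 3 distinct letters.

3


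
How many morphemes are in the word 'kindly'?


Decomposition: kind (root) + -ly (suffix) = 2 morpheme(s)

2 morphemes


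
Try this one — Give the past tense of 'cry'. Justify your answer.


Apply rule: Change -y to -ied. 'cry' becomes 'cried'.

cried


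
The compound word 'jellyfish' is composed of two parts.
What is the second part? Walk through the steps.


Split 'jellyfish' into 'jelly' + 'fish'. The second part is 'fish'.

fish


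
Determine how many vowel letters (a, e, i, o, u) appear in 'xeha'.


Vowels in 'xeha': e, a = 2 vowels.

2


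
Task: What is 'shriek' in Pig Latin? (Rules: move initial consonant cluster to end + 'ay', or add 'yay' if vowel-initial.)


'shriek': move consonant cluster 'shr' to end and add 'ay': 'iekshray'.

iekshray


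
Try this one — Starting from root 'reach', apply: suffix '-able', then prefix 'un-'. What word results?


Step 1: Add suffix '-able' to 'reach' = 'reachable'
Step 2: Add prefix 'un-' to 'reachable' = 'unreachable'

unreachable


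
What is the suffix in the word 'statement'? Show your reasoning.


The word 'statement' = 'state' (root) + '-ment' (suffix). The suffix is '-ment'.

ment


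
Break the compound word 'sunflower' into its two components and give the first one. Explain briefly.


Split 'sunflower' into 'sun' + 'flower'. The first part is 'sun'.

sun


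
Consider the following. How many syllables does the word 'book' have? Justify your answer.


Break 'book' into syllables: book -> book = 1 syllable

1 syllable


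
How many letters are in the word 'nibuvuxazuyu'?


Spell out 'nibuvuxazuyu' and number each letter: n(1), i(2), b(3), u(4), v(5), u(6), x(7), a(8), z(9), u(10), y(11), u(12). Total: 12 letters.

12


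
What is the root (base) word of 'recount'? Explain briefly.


Remove prefix 're' from 'recount' to get root 'count'.

count


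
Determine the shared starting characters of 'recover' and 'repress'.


Compare from the start: 2 characters match: 're'. Mismatch at position 3: 'c' vs 'p'.

re


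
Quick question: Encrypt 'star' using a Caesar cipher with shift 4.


Shift each letter by 4: s -> w, t -> x, a -> e, r -> v. Result: 'wxev'.

wxev


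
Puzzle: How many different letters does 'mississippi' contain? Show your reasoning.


Unique letters in 'mississippi': {i, m, p, s} = 4 distinct letters.

4


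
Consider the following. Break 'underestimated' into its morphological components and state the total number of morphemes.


Step 1: Identify prefix: 'under' (meaning: beneath/insufficient)
Step 2: Identify root: 'estimate'
Step 3: Identify suffix(es): 'ed'
Decomposition: under- (prefix: beneath/insufficient) + estimate (root) + -ed (suffix: past)
Total morphemes: 3

3 morphemes (under- (prefix: beneath/insufficient) + estimate (root) + -ed (suffix: past))


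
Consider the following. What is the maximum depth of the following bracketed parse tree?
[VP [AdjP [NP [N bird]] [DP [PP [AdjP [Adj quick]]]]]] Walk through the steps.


Count bracket nesting levels:
'[' at pos 0: depth = 1
'[' at pos 4: depth = 2
'[' at pos 10: depth = 3
'[' at pos 14: depth = 4
'[' at pos 24: depth = 3
'[' at pos 28: depth = 4
'[' at pos 32: depth = 5
'[' at pos 38: depth = 6
Maximum depth reached: 6

6


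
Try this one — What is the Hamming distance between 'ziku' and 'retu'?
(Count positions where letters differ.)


Alignment:
Position 1: 'z' vs 'r' = DIFFER
Position 2: 'i' vs 'e' = DIFFER
Position 3: 'k' vs 't' = DIFFER
Position 4: 'u' vs 'u' = match
Total differences: 3

3


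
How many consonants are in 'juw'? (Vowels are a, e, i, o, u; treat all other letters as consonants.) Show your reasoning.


Consonants in 'juw': j, w = 2 consonants.

2


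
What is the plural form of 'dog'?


Apply rule: Add -s. 'dog' becomes 'dogs'.

dogs


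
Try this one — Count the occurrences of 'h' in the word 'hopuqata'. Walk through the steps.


Letter 'h' in 'hopuqata': found at position(s) 1 = 1 occurrence(s).

1


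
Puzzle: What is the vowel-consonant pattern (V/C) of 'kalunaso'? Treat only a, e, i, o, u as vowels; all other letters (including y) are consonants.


Letter mapping: k = C, a = V, l = C, u = V, n = C, a = V, s = C, o = V.

CVCVCVCV


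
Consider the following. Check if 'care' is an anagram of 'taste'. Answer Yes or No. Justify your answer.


Sorted letters of 'care': 'acer'
Sorted letters of 'taste': 'aestt'
They do not match.

No


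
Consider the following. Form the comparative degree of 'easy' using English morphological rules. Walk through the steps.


Apply comparative formation (consonant + y: change y to i, add -er): 'easy' -> 'easier'.

easier


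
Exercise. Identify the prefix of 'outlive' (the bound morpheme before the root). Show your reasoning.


The word 'outlive' = 'out' (prefix) + 'live' (root). The prefix is 'out'.

out


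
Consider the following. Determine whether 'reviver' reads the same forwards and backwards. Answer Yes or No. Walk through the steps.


Forward: 'reviver'
Reversed: 'reviver'
They are identical.

Yes


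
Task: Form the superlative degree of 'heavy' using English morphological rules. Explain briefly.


Apply superlative formation (consonant + y: change y to i, add -est): 'heavy' -> 'heaviest'.

heaviest


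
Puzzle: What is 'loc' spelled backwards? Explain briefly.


Reverse 'loc' character by character: 'col'.

col


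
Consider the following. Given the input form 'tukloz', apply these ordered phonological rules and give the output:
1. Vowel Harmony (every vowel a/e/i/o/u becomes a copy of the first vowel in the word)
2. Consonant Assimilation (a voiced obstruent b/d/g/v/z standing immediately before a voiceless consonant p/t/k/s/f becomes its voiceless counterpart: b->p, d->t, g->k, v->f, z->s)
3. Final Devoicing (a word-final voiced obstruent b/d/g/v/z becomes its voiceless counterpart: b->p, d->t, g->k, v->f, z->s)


Starting form: 'tukloz'
Rule 1: Vowel Harmony: all vowels become 'u' (matching first vowel). 'tukloz' -> 'tukluz'
Rule 2: Consonant Assimilation: no voiced obstruent (b/d/g/v/z) stands immediately before a voiceless consonant (p/t/k/s/f). No change.
Rule 3: Final Devoicing: word-final voiced obstruent 'z' becomes voiceless 's'. 'tukluz' -> 'tuklus'
Final form: 'tuklus'

tuklus


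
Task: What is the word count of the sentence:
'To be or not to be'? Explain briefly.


Split into words: To | be | or | not | to | be = 6 words.

6


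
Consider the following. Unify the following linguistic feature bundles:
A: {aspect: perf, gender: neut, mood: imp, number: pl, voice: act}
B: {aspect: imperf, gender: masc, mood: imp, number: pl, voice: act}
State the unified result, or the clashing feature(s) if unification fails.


Compare features:
aspect: A=perf vs B=imperf -> CLASH
gender: A=neut vs B=masc -> CLASH
mood: A=imp vs B=imp -> unified: imp
number: A=pl vs B=pl -> unified: pl
voice: A=act vs B=act -> unified: act
Clashes detected on features 'aspect' (perf vs imperf) and 'gender' (neut vs masc); unification fails.

CLASH on 'aspect' (perf vs imperf) and 'gender' (neut vs masc)


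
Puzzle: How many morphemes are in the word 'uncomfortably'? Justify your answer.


Decomposition: un- (prefix) + comfort (root) + -able (suffix) + -ly (suffix) = 4 morpheme(s)

4 morphemes


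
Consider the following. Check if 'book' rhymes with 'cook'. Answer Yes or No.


Rime (stressed vowel + following sounds) of 'book': -ook = /ʊk/
Rime of 'cook': -ook = /ʊk/
/ʊk/ and /ʊk/ are the same ending sound, so the words rhyme.

Yes


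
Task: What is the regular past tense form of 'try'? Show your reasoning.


Apply rule: Change -y to -ied. 'try' becomes 'tried'.

tried


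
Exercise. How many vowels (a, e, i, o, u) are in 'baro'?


Vowels in 'baro': a, o = 2 vowels.

2


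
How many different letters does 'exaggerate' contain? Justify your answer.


Unique letters in 'exaggerate': {a, e, g, r, t, x} = 6 distinct letters.

6


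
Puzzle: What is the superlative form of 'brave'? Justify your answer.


Apply superlative formation (ends in e: add -st): 'brave' -> 'bravest'.

bravest


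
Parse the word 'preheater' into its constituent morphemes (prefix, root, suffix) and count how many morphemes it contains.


Step 1: Identify prefix: 'pre' (meaning: before)
Step 2: Identify root: 'heat'
Step 3: Identify suffix(es): 'er'
Decomposition: pre- (prefix: before) + heat (root) + -er (suffix: one who)
Total morphemes: 3

3 morphemes (pre- (prefix: before) + heat (root) + -er (suffix: one who))


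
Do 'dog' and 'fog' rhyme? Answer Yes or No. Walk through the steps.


Rime (stressed vowel + following sounds) of 'dog': -og = /ɒg/
Rime of 'fog': -og = /ɒg/
/ɒg/ and /ɒg/ are the same ending sound, so the words rhyme.

Yes


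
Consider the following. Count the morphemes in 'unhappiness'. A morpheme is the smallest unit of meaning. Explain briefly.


Decomposition: un- (prefix) + happy (root) + -ness (suffix) = 3 morpheme(s)

3 morphemes


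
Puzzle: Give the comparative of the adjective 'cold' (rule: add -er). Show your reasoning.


Apply comparative formation (add -er): 'cold' -> 'colder'.

colder


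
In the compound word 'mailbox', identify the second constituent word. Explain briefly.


Split 'mailbox' into 'mail' + 'box'. The second part is 'box'.

box


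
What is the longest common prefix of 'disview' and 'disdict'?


Compare from the start: 3 characters match: 'dis'. Mismatch at position 4: 'v' vs 'd'.

dis


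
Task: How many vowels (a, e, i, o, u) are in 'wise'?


Vowels in 'wise': i, e = 2 vowels.

2


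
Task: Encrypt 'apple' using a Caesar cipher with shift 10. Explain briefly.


Shift each letter by 10: a -> k, p -> z, p -> z, l -> v, e -> o. Result: 'kzzvo'.

kzzvo


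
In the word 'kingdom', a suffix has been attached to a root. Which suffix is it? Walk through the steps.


The word 'kingdom' = 'king' (root) + '-dom' (suffix). The suffix is '-dom'.

dom


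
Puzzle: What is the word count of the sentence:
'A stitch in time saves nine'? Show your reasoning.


Split into words: A | stitch | in | time | saves | nine = 6 words.

6


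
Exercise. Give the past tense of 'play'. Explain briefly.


Apply rule: Add -ed. 'play' becomes 'played'.

played


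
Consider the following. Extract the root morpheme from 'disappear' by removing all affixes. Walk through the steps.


Remove prefix 'dis' from 'disappear' to get root 'appear'.

appear


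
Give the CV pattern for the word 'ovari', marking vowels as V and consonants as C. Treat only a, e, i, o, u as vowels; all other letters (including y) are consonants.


Letter mapping: o = V, v = C, a = V, r = C, i = V.

VCVCV


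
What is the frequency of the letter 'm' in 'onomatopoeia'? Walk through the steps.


Letter 'm' in 'onomatopoeia': found at position(s) 4 = 1 occurrence(s).

1


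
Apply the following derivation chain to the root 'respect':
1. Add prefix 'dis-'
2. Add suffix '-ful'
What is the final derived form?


Step 1: Add prefix 'dis-' to 'respect' = 'disrespect'
Step 2: Add suffix '-ful' to 'disrespect' = 'disrespectful'

disrespectful


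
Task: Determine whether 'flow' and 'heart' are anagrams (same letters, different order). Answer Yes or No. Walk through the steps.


Sorted letters of 'flow': 'flow'
Sorted letters of 'heart': 'aehrt'
They do not match.

No


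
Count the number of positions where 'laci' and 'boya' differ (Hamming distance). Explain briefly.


Alignment:
Position 1: 'l' vs 'b' = DIFFER
Position 2: 'a' vs 'o' = DIFFER
Position 3: 'c' vs 'y' = DIFFER
Position 4: 'i' vs 'a' = DIFFER
Total differences: 4

4


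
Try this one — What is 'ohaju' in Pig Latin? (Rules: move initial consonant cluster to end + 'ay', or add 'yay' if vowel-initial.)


'ohaju' starts with a vowel, so add 'yay': 'ohajuyay'.

ohajuyay


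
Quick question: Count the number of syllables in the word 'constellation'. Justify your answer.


Break 'constellation' into syllables: con-stel-la-tion -> con | stel | la | tion = 4 syllables

4 syllables


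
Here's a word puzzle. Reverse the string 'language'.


Reverse 'language' character by character: 'egaugnal'.

egaugnal


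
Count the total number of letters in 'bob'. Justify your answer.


Spell out 'bob' and number each letter: b(1), o(2), b(3). Total: 3 letters.

3


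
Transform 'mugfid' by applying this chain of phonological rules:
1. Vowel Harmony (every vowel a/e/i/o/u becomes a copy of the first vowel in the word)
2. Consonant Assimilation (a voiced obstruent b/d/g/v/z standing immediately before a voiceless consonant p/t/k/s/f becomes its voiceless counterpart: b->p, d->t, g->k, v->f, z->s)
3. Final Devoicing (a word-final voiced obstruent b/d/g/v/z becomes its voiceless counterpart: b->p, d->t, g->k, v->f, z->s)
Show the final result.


Starting form: 'mugfid'
Rule 1: Vowel Harmony: all vowels become 'u' (matching first vowel). 'mugfid' -> 'mugfud'
Rule 2: Consonant Assimilation: voiced obstruent before voiceless consonant becomes voiceless ('gf' -> 'kf'). 'mugfud' -> 'mukfud'
Rule 3: Final Devoicing: word-final voiced obstruent 'd' becomes voiceless 't'. 'mukfud' -> 'mukfut'
Final form: 'mukfut'

mukfut


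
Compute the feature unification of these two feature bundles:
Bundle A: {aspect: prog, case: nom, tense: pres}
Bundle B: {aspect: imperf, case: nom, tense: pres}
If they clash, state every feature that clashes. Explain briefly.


Compare features:
aspect: A=prog vs B=imperf -> CLASH
case: A=nom vs B=nom -> unified: nom
tense: A=pres vs B=pres -> unified: pres
Clash detected on feature 'aspect' (prog vs imperf); unification fails.

CLASH on 'aspect' (prog vs imperf)
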